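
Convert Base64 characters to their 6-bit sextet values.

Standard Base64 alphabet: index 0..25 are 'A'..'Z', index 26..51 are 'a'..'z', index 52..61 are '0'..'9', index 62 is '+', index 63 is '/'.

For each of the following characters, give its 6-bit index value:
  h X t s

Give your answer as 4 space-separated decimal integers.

'h': a..z range, 26 + ord('h') − ord('a') = 33
'X': A..Z range, ord('X') − ord('A') = 23
't': a..z range, 26 + ord('t') − ord('a') = 45
's': a..z range, 26 + ord('s') − ord('a') = 44

Answer: 33 23 45 44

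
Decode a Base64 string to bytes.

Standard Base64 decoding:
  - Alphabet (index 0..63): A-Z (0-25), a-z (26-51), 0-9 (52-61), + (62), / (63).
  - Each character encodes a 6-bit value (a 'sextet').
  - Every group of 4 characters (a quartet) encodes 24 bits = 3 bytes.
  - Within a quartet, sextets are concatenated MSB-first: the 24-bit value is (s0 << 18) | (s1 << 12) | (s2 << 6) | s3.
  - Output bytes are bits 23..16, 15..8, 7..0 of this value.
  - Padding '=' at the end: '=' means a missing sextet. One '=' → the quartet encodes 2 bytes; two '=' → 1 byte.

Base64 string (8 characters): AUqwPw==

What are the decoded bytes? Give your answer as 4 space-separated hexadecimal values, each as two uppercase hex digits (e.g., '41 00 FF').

After char 0 ('A'=0): chars_in_quartet=1 acc=0x0 bytes_emitted=0
After char 1 ('U'=20): chars_in_quartet=2 acc=0x14 bytes_emitted=0
After char 2 ('q'=42): chars_in_quartet=3 acc=0x52A bytes_emitted=0
After char 3 ('w'=48): chars_in_quartet=4 acc=0x14AB0 -> emit 01 4A B0, reset; bytes_emitted=3
After char 4 ('P'=15): chars_in_quartet=1 acc=0xF bytes_emitted=3
After char 5 ('w'=48): chars_in_quartet=2 acc=0x3F0 bytes_emitted=3
Padding '==': partial quartet acc=0x3F0 -> emit 3F; bytes_emitted=4

Answer: 01 4A B0 3F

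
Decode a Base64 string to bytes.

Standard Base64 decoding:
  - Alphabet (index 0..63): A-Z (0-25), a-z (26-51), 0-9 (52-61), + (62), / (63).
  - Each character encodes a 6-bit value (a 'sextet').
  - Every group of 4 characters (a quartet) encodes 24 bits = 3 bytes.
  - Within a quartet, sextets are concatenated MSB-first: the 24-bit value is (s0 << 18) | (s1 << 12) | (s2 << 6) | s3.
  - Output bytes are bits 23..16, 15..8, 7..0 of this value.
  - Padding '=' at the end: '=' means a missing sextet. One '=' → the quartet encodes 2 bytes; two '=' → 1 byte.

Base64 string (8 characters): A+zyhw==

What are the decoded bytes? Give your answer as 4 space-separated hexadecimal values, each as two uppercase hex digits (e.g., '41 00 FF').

Answer: 03 EC F2 87

Derivation:
After char 0 ('A'=0): chars_in_quartet=1 acc=0x0 bytes_emitted=0
After char 1 ('+'=62): chars_in_quartet=2 acc=0x3E bytes_emitted=0
After char 2 ('z'=51): chars_in_quartet=3 acc=0xFB3 bytes_emitted=0
After char 3 ('y'=50): chars_in_quartet=4 acc=0x3ECF2 -> emit 03 EC F2, reset; bytes_emitted=3
After char 4 ('h'=33): chars_in_quartet=1 acc=0x21 bytes_emitted=3
After char 5 ('w'=48): chars_in_quartet=2 acc=0x870 bytes_emitted=3
Padding '==': partial quartet acc=0x870 -> emit 87; bytes_emitted=4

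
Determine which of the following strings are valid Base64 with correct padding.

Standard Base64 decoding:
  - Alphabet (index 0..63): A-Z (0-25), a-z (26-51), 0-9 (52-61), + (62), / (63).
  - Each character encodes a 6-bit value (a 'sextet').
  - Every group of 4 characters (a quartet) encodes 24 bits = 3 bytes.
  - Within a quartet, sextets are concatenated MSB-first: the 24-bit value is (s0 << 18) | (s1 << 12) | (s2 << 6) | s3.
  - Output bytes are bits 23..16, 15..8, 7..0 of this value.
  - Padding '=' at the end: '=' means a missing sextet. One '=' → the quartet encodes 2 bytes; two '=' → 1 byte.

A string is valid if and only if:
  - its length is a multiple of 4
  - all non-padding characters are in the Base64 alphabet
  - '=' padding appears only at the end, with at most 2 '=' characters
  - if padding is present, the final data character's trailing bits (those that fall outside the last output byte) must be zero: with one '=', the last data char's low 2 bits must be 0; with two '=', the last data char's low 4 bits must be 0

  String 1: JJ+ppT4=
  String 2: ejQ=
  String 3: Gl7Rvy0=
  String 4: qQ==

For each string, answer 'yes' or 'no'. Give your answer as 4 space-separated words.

Answer: yes yes yes yes

Derivation:
String 1: 'JJ+ppT4=' → valid
String 2: 'ejQ=' → valid
String 3: 'Gl7Rvy0=' → valid
String 4: 'qQ==' → valid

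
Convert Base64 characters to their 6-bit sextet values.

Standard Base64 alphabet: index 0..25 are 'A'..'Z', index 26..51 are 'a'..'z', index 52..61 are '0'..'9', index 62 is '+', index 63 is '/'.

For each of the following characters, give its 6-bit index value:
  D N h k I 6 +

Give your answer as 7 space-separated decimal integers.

Answer: 3 13 33 36 8 58 62

Derivation:
'D': A..Z range, ord('D') − ord('A') = 3
'N': A..Z range, ord('N') − ord('A') = 13
'h': a..z range, 26 + ord('h') − ord('a') = 33
'k': a..z range, 26 + ord('k') − ord('a') = 36
'I': A..Z range, ord('I') − ord('A') = 8
'6': 0..9 range, 52 + ord('6') − ord('0') = 58
'+': index 62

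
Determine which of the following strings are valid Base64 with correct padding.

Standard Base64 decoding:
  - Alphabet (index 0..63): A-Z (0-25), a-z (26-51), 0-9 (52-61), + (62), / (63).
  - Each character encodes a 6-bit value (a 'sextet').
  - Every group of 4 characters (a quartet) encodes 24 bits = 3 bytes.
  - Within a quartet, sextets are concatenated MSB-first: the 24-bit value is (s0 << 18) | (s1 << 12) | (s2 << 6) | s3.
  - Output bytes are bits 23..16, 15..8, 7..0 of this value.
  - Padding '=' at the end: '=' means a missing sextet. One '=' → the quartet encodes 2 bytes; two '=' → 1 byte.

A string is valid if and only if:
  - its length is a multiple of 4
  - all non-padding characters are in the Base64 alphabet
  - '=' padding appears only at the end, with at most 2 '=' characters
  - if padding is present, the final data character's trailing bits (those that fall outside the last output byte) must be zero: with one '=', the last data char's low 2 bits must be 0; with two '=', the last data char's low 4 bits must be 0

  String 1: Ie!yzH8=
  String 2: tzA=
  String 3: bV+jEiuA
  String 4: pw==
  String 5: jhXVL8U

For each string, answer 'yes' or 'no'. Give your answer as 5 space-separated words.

Answer: no yes yes yes no

Derivation:
String 1: 'Ie!yzH8=' → invalid (bad char(s): ['!'])
String 2: 'tzA=' → valid
String 3: 'bV+jEiuA' → valid
String 4: 'pw==' → valid
String 5: 'jhXVL8U' → invalid (len=7 not mult of 4)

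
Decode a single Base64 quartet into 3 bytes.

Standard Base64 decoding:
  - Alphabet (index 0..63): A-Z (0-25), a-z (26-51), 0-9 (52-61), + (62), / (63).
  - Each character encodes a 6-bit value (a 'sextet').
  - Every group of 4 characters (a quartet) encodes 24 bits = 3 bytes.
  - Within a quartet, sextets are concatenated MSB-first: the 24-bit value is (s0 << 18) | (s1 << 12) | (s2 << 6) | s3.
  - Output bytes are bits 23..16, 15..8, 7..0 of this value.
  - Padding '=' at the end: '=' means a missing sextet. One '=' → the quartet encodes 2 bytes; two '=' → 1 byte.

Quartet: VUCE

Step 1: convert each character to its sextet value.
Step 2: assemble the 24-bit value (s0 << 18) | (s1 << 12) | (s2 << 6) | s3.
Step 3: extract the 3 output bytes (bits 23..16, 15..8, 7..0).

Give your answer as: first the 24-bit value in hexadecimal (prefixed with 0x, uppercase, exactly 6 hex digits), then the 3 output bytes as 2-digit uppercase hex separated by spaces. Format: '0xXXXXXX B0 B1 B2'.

Sextets: V=21, U=20, C=2, E=4
24-bit: (21<<18) | (20<<12) | (2<<6) | 4
      = 0x540000 | 0x014000 | 0x000080 | 0x000004
      = 0x554084
Bytes: (v>>16)&0xFF=55, (v>>8)&0xFF=40, v&0xFF=84

Answer: 0x554084 55 40 84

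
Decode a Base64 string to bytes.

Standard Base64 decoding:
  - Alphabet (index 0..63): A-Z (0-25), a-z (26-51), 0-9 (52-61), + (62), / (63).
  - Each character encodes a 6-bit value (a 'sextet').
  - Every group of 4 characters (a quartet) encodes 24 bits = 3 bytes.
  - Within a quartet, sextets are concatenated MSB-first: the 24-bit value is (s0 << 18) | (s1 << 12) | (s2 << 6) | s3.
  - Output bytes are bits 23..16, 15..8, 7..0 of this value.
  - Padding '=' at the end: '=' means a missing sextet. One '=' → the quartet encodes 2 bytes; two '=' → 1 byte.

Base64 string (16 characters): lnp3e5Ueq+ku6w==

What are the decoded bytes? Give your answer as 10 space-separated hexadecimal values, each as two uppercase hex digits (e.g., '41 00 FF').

After char 0 ('l'=37): chars_in_quartet=1 acc=0x25 bytes_emitted=0
After char 1 ('n'=39): chars_in_quartet=2 acc=0x967 bytes_emitted=0
After char 2 ('p'=41): chars_in_quartet=3 acc=0x259E9 bytes_emitted=0
After char 3 ('3'=55): chars_in_quartet=4 acc=0x967A77 -> emit 96 7A 77, reset; bytes_emitted=3
After char 4 ('e'=30): chars_in_quartet=1 acc=0x1E bytes_emitted=3
After char 5 ('5'=57): chars_in_quartet=2 acc=0x7B9 bytes_emitted=3
After char 6 ('U'=20): chars_in_quartet=3 acc=0x1EE54 bytes_emitted=3
After char 7 ('e'=30): chars_in_quartet=4 acc=0x7B951E -> emit 7B 95 1E, reset; bytes_emitted=6
After char 8 ('q'=42): chars_in_quartet=1 acc=0x2A bytes_emitted=6
After char 9 ('+'=62): chars_in_quartet=2 acc=0xABE bytes_emitted=6
After char 10 ('k'=36): chars_in_quartet=3 acc=0x2AFA4 bytes_emitted=6
After char 11 ('u'=46): chars_in_quartet=4 acc=0xABE92E -> emit AB E9 2E, reset; bytes_emitted=9
After char 12 ('6'=58): chars_in_quartet=1 acc=0x3A bytes_emitted=9
After char 13 ('w'=48): chars_in_quartet=2 acc=0xEB0 bytes_emitted=9
Padding '==': partial quartet acc=0xEB0 -> emit EB; bytes_emitted=10

Answer: 96 7A 77 7B 95 1E AB E9 2E EB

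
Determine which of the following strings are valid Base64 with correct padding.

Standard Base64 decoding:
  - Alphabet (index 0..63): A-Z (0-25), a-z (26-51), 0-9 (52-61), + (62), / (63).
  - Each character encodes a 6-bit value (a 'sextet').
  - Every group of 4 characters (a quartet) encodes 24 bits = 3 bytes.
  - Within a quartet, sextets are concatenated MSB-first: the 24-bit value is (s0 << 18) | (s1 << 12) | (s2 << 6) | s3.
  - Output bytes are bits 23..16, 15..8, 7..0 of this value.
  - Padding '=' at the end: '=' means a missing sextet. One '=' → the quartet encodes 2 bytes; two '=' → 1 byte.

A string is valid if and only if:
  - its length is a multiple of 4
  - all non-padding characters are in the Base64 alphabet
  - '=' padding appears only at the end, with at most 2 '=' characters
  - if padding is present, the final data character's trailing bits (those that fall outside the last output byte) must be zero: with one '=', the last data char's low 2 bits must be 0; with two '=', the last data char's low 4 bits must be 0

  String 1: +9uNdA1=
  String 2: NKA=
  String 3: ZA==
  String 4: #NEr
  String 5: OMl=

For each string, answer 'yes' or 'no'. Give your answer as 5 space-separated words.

String 1: '+9uNdA1=' → invalid (bad trailing bits)
String 2: 'NKA=' → valid
String 3: 'ZA==' → valid
String 4: '#NEr' → invalid (bad char(s): ['#'])
String 5: 'OMl=' → invalid (bad trailing bits)

Answer: no yes yes no no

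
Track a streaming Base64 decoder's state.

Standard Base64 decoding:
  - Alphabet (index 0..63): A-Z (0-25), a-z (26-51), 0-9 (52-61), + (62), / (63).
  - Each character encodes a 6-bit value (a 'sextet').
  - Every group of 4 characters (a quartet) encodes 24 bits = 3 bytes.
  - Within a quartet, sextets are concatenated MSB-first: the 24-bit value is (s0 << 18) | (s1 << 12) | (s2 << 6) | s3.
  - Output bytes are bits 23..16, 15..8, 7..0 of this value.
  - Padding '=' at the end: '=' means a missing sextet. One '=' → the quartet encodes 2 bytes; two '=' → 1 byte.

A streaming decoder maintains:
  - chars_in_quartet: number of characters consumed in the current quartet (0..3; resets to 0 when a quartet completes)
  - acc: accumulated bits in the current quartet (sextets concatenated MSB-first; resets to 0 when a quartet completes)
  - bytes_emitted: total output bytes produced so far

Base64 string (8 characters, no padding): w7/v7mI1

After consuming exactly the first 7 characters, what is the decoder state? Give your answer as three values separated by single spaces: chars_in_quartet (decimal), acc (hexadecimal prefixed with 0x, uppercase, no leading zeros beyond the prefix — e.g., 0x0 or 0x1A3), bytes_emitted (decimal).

After char 0 ('w'=48): chars_in_quartet=1 acc=0x30 bytes_emitted=0
After char 1 ('7'=59): chars_in_quartet=2 acc=0xC3B bytes_emitted=0
After char 2 ('/'=63): chars_in_quartet=3 acc=0x30EFF bytes_emitted=0
After char 3 ('v'=47): chars_in_quartet=4 acc=0xC3BFEF -> emit C3 BF EF, reset; bytes_emitted=3
After char 4 ('7'=59): chars_in_quartet=1 acc=0x3B bytes_emitted=3
After char 5 ('m'=38): chars_in_quartet=2 acc=0xEE6 bytes_emitted=3
After char 6 ('I'=8): chars_in_quartet=3 acc=0x3B988 bytes_emitted=3

Answer: 3 0x3B988 3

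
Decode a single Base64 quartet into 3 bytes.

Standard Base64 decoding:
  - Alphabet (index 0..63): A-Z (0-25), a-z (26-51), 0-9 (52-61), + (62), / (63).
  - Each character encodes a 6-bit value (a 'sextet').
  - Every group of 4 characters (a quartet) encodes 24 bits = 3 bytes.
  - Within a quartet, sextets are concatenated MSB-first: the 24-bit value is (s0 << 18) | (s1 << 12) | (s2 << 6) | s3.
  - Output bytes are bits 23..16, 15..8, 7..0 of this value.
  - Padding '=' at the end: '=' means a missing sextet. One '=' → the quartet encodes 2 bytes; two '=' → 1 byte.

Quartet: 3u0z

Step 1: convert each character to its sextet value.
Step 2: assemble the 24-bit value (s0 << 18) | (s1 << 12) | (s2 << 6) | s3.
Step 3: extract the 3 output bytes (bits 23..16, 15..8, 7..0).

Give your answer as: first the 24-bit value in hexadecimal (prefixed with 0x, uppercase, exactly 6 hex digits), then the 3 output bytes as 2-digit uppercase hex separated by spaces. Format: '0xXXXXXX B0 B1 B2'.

Answer: 0xDEED33 DE ED 33

Derivation:
Sextets: 3=55, u=46, 0=52, z=51
24-bit: (55<<18) | (46<<12) | (52<<6) | 51
      = 0xDC0000 | 0x02E000 | 0x000D00 | 0x000033
      = 0xDEED33
Bytes: (v>>16)&0xFF=DE, (v>>8)&0xFF=ED, v&0xFF=33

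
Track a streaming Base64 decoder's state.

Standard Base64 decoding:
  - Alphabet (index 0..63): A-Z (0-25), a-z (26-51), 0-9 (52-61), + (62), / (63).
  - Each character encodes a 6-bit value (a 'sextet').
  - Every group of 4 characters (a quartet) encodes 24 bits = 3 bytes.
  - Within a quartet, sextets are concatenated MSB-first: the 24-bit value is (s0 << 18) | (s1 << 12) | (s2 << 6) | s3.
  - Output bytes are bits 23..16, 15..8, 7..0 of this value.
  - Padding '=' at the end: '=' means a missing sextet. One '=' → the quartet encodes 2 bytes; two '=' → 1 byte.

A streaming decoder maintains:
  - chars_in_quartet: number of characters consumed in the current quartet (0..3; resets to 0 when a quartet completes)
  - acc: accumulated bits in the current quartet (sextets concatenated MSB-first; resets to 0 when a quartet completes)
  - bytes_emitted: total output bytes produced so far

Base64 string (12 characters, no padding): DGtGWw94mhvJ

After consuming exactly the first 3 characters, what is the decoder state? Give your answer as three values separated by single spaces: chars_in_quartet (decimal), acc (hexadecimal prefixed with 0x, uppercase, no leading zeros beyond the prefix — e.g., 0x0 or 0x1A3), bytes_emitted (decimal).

After char 0 ('D'=3): chars_in_quartet=1 acc=0x3 bytes_emitted=0
After char 1 ('G'=6): chars_in_quartet=2 acc=0xC6 bytes_emitted=0
After char 2 ('t'=45): chars_in_quartet=3 acc=0x31AD bytes_emitted=0

Answer: 3 0x31AD 0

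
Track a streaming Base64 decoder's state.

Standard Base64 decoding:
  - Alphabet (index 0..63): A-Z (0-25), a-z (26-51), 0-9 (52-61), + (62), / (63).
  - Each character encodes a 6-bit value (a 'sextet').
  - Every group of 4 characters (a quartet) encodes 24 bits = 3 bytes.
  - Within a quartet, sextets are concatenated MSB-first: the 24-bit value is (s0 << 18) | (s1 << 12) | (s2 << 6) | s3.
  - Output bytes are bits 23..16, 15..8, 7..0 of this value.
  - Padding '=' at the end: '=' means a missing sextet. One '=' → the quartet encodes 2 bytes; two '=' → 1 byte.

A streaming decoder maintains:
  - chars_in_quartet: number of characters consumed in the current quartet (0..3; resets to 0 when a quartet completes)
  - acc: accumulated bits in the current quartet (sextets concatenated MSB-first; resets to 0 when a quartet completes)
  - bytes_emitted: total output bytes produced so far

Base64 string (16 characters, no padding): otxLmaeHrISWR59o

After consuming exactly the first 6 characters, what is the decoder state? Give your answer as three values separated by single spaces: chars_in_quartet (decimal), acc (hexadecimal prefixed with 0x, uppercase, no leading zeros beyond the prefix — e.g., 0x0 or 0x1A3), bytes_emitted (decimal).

Answer: 2 0x99A 3

Derivation:
After char 0 ('o'=40): chars_in_quartet=1 acc=0x28 bytes_emitted=0
After char 1 ('t'=45): chars_in_quartet=2 acc=0xA2D bytes_emitted=0
After char 2 ('x'=49): chars_in_quartet=3 acc=0x28B71 bytes_emitted=0
After char 3 ('L'=11): chars_in_quartet=4 acc=0xA2DC4B -> emit A2 DC 4B, reset; bytes_emitted=3
After char 4 ('m'=38): chars_in_quartet=1 acc=0x26 bytes_emitted=3
After char 5 ('a'=26): chars_in_quartet=2 acc=0x99A bytes_emitted=3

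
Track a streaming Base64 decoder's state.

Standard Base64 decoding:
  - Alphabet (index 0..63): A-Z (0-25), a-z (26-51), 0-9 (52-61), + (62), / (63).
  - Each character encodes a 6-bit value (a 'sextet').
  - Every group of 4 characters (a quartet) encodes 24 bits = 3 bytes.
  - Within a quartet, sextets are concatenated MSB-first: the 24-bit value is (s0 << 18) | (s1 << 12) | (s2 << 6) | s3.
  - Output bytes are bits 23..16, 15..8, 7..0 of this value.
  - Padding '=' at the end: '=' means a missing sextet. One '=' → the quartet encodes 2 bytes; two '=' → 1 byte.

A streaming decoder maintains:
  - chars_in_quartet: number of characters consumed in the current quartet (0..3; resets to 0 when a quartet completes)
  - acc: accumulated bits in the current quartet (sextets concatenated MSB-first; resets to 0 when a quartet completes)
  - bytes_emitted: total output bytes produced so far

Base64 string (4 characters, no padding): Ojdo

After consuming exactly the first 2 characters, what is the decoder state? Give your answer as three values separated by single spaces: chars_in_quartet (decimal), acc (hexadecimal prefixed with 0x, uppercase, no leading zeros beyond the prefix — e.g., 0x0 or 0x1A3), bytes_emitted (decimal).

Answer: 2 0x3A3 0

Derivation:
After char 0 ('O'=14): chars_in_quartet=1 acc=0xE bytes_emitted=0
After char 1 ('j'=35): chars_in_quartet=2 acc=0x3A3 bytes_emitted=0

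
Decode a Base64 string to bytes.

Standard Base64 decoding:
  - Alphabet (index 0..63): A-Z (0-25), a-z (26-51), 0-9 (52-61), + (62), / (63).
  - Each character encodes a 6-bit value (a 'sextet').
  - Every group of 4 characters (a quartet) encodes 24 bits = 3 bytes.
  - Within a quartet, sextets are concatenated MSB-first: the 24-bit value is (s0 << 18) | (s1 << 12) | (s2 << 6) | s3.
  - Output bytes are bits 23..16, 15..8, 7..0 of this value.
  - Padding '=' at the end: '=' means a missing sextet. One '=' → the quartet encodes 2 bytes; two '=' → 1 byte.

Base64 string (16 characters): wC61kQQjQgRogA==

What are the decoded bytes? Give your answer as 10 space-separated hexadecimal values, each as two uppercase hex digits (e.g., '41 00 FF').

After char 0 ('w'=48): chars_in_quartet=1 acc=0x30 bytes_emitted=0
After char 1 ('C'=2): chars_in_quartet=2 acc=0xC02 bytes_emitted=0
After char 2 ('6'=58): chars_in_quartet=3 acc=0x300BA bytes_emitted=0
After char 3 ('1'=53): chars_in_quartet=4 acc=0xC02EB5 -> emit C0 2E B5, reset; bytes_emitted=3
After char 4 ('k'=36): chars_in_quartet=1 acc=0x24 bytes_emitted=3
After char 5 ('Q'=16): chars_in_quartet=2 acc=0x910 bytes_emitted=3
After char 6 ('Q'=16): chars_in_quartet=3 acc=0x24410 bytes_emitted=3
After char 7 ('j'=35): chars_in_quartet=4 acc=0x910423 -> emit 91 04 23, reset; bytes_emitted=6
After char 8 ('Q'=16): chars_in_quartet=1 acc=0x10 bytes_emitted=6
After char 9 ('g'=32): chars_in_quartet=2 acc=0x420 bytes_emitted=6
After char 10 ('R'=17): chars_in_quartet=3 acc=0x10811 bytes_emitted=6
After char 11 ('o'=40): chars_in_quartet=4 acc=0x420468 -> emit 42 04 68, reset; bytes_emitted=9
After char 12 ('g'=32): chars_in_quartet=1 acc=0x20 bytes_emitted=9
After char 13 ('A'=0): chars_in_quartet=2 acc=0x800 bytes_emitted=9
Padding '==': partial quartet acc=0x800 -> emit 80; bytes_emitted=10

Answer: C0 2E B5 91 04 23 42 04 68 80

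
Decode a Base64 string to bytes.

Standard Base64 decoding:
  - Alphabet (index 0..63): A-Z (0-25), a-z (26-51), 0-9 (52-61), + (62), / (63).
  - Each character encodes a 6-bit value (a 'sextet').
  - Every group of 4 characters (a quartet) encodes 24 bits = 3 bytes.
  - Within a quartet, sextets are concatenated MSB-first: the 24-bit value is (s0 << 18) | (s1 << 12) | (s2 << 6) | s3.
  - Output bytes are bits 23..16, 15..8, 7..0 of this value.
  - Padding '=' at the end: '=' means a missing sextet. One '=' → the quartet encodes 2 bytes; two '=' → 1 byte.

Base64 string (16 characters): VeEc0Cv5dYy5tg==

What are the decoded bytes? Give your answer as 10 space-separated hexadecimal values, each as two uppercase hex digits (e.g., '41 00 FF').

Answer: 55 E1 1C D0 2B F9 75 8C B9 B6

Derivation:
After char 0 ('V'=21): chars_in_quartet=1 acc=0x15 bytes_emitted=0
After char 1 ('e'=30): chars_in_quartet=2 acc=0x55E bytes_emitted=0
After char 2 ('E'=4): chars_in_quartet=3 acc=0x15784 bytes_emitted=0
After char 3 ('c'=28): chars_in_quartet=4 acc=0x55E11C -> emit 55 E1 1C, reset; bytes_emitted=3
After char 4 ('0'=52): chars_in_quartet=1 acc=0x34 bytes_emitted=3
After char 5 ('C'=2): chars_in_quartet=2 acc=0xD02 bytes_emitted=3
After char 6 ('v'=47): chars_in_quartet=3 acc=0x340AF bytes_emitted=3
After char 7 ('5'=57): chars_in_quartet=4 acc=0xD02BF9 -> emit D0 2B F9, reset; bytes_emitted=6
After char 8 ('d'=29): chars_in_quartet=1 acc=0x1D bytes_emitted=6
After char 9 ('Y'=24): chars_in_quartet=2 acc=0x758 bytes_emitted=6
After char 10 ('y'=50): chars_in_quartet=3 acc=0x1D632 bytes_emitted=6
After char 11 ('5'=57): chars_in_quartet=4 acc=0x758CB9 -> emit 75 8C B9, reset; bytes_emitted=9
After char 12 ('t'=45): chars_in_quartet=1 acc=0x2D bytes_emitted=9
After char 13 ('g'=32): chars_in_quartet=2 acc=0xB60 bytes_emitted=9
Padding '==': partial quartet acc=0xB60 -> emit B6; bytes_emitted=10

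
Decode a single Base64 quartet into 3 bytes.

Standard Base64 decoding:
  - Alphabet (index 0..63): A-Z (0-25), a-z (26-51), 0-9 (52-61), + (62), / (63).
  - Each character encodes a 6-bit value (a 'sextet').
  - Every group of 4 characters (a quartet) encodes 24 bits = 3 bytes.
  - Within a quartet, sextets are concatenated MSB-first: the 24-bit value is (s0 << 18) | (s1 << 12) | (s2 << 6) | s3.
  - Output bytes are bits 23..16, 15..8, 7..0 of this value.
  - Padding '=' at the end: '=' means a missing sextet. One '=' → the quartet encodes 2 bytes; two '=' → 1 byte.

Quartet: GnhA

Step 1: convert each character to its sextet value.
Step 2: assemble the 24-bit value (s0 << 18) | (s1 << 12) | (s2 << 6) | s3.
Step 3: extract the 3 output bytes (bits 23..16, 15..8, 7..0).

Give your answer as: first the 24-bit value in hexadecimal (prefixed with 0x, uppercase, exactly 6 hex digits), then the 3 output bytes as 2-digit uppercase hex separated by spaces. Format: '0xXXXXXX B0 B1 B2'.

Sextets: G=6, n=39, h=33, A=0
24-bit: (6<<18) | (39<<12) | (33<<6) | 0
      = 0x180000 | 0x027000 | 0x000840 | 0x000000
      = 0x1A7840
Bytes: (v>>16)&0xFF=1A, (v>>8)&0xFF=78, v&0xFF=40

Answer: 0x1A7840 1A 78 40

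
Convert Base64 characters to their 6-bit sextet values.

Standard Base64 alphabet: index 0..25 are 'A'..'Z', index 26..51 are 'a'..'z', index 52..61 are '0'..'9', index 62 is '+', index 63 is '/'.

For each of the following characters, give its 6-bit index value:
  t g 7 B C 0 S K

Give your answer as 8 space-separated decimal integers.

't': a..z range, 26 + ord('t') − ord('a') = 45
'g': a..z range, 26 + ord('g') − ord('a') = 32
'7': 0..9 range, 52 + ord('7') − ord('0') = 59
'B': A..Z range, ord('B') − ord('A') = 1
'C': A..Z range, ord('C') − ord('A') = 2
'0': 0..9 range, 52 + ord('0') − ord('0') = 52
'S': A..Z range, ord('S') − ord('A') = 18
'K': A..Z range, ord('K') − ord('A') = 10

Answer: 45 32 59 1 2 52 18 10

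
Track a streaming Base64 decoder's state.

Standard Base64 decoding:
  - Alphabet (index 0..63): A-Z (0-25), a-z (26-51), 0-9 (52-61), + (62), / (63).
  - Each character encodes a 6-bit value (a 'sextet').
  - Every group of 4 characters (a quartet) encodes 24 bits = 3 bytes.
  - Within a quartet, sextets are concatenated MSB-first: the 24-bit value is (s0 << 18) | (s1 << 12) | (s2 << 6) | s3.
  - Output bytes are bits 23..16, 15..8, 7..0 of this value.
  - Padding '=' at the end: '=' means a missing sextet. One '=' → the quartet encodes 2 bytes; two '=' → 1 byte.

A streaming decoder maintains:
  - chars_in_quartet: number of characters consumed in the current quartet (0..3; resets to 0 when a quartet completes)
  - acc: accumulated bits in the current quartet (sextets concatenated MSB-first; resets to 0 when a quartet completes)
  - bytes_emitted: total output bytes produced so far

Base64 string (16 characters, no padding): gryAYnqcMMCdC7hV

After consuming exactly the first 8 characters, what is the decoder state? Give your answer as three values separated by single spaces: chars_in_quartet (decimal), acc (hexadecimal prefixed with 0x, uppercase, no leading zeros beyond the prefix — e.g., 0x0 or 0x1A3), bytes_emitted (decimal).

After char 0 ('g'=32): chars_in_quartet=1 acc=0x20 bytes_emitted=0
After char 1 ('r'=43): chars_in_quartet=2 acc=0x82B bytes_emitted=0
After char 2 ('y'=50): chars_in_quartet=3 acc=0x20AF2 bytes_emitted=0
After char 3 ('A'=0): chars_in_quartet=4 acc=0x82BC80 -> emit 82 BC 80, reset; bytes_emitted=3
After char 4 ('Y'=24): chars_in_quartet=1 acc=0x18 bytes_emitted=3
After char 5 ('n'=39): chars_in_quartet=2 acc=0x627 bytes_emitted=3
After char 6 ('q'=42): chars_in_quartet=3 acc=0x189EA bytes_emitted=3
After char 7 ('c'=28): chars_in_quartet=4 acc=0x627A9C -> emit 62 7A 9C, reset; bytes_emitted=6

Answer: 0 0x0 6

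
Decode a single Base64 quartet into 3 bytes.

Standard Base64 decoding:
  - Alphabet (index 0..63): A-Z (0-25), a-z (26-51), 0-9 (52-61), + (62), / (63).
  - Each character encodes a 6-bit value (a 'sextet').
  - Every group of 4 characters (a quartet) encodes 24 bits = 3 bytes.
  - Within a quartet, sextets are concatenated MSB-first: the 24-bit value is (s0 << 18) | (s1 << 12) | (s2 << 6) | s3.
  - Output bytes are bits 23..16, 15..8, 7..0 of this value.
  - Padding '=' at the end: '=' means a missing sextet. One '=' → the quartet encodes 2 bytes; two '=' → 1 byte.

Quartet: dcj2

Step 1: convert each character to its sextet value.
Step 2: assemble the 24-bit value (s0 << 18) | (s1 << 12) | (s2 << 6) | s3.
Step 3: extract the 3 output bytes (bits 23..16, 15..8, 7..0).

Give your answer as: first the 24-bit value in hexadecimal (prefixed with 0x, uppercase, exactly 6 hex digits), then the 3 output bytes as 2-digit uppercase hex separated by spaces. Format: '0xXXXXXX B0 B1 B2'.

Answer: 0x75C8F6 75 C8 F6

Derivation:
Sextets: d=29, c=28, j=35, 2=54
24-bit: (29<<18) | (28<<12) | (35<<6) | 54
      = 0x740000 | 0x01C000 | 0x0008C0 | 0x000036
      = 0x75C8F6
Bytes: (v>>16)&0xFF=75, (v>>8)&0xFF=C8, v&0xFF=F6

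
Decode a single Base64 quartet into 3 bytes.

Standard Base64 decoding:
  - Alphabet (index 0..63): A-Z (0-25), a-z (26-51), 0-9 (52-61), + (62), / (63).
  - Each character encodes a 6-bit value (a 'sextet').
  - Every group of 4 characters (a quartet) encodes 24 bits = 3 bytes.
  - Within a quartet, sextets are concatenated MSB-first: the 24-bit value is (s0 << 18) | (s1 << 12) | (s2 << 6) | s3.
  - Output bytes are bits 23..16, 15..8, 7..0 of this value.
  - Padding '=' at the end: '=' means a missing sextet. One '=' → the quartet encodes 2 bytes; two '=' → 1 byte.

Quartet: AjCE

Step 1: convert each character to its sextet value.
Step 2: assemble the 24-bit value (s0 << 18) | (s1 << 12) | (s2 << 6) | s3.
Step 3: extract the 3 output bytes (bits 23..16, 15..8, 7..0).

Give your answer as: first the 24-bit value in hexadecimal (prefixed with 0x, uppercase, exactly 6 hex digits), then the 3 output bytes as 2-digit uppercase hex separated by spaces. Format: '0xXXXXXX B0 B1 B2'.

Sextets: A=0, j=35, C=2, E=4
24-bit: (0<<18) | (35<<12) | (2<<6) | 4
      = 0x000000 | 0x023000 | 0x000080 | 0x000004
      = 0x023084
Bytes: (v>>16)&0xFF=02, (v>>8)&0xFF=30, v&0xFF=84

Answer: 0x023084 02 30 84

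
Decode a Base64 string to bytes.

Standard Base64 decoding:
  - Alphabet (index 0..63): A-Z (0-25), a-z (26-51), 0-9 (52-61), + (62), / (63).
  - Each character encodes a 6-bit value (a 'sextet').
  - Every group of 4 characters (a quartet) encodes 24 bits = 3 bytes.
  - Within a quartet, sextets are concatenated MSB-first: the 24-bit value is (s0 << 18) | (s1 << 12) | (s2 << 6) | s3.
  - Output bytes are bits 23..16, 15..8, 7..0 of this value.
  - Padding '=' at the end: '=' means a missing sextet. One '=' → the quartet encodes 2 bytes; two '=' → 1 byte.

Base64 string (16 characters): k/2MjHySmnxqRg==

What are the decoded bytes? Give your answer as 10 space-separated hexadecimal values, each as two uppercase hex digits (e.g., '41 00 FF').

After char 0 ('k'=36): chars_in_quartet=1 acc=0x24 bytes_emitted=0
After char 1 ('/'=63): chars_in_quartet=2 acc=0x93F bytes_emitted=0
After char 2 ('2'=54): chars_in_quartet=3 acc=0x24FF6 bytes_emitted=0
After char 3 ('M'=12): chars_in_quartet=4 acc=0x93FD8C -> emit 93 FD 8C, reset; bytes_emitted=3
After char 4 ('j'=35): chars_in_quartet=1 acc=0x23 bytes_emitted=3
After char 5 ('H'=7): chars_in_quartet=2 acc=0x8C7 bytes_emitted=3
After char 6 ('y'=50): chars_in_quartet=3 acc=0x231F2 bytes_emitted=3
After char 7 ('S'=18): chars_in_quartet=4 acc=0x8C7C92 -> emit 8C 7C 92, reset; bytes_emitted=6
After char 8 ('m'=38): chars_in_quartet=1 acc=0x26 bytes_emitted=6
After char 9 ('n'=39): chars_in_quartet=2 acc=0x9A7 bytes_emitted=6
After char 10 ('x'=49): chars_in_quartet=3 acc=0x269F1 bytes_emitted=6
After char 11 ('q'=42): chars_in_quartet=4 acc=0x9A7C6A -> emit 9A 7C 6A, reset; bytes_emitted=9
After char 12 ('R'=17): chars_in_quartet=1 acc=0x11 bytes_emitted=9
After char 13 ('g'=32): chars_in_quartet=2 acc=0x460 bytes_emitted=9
Padding '==': partial quartet acc=0x460 -> emit 46; bytes_emitted=10

Answer: 93 FD 8C 8C 7C 92 9A 7C 6A 46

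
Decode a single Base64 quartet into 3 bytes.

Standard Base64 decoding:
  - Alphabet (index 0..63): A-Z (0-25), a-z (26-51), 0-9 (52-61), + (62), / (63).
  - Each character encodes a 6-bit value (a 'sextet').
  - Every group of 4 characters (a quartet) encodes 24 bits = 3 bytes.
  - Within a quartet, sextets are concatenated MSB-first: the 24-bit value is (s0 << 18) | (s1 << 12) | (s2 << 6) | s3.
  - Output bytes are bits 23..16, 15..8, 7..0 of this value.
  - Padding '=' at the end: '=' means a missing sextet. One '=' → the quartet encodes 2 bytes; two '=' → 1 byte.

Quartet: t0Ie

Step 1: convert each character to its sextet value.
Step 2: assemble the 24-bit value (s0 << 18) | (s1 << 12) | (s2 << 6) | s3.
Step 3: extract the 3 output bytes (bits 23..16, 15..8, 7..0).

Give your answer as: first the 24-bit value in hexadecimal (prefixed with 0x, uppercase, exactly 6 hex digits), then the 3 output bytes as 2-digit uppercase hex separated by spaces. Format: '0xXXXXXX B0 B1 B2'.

Answer: 0xB7421E B7 42 1E

Derivation:
Sextets: t=45, 0=52, I=8, e=30
24-bit: (45<<18) | (52<<12) | (8<<6) | 30
      = 0xB40000 | 0x034000 | 0x000200 | 0x00001E
      = 0xB7421E
Bytes: (v>>16)&0xFF=B7, (v>>8)&0xFF=42, v&0xFF=1E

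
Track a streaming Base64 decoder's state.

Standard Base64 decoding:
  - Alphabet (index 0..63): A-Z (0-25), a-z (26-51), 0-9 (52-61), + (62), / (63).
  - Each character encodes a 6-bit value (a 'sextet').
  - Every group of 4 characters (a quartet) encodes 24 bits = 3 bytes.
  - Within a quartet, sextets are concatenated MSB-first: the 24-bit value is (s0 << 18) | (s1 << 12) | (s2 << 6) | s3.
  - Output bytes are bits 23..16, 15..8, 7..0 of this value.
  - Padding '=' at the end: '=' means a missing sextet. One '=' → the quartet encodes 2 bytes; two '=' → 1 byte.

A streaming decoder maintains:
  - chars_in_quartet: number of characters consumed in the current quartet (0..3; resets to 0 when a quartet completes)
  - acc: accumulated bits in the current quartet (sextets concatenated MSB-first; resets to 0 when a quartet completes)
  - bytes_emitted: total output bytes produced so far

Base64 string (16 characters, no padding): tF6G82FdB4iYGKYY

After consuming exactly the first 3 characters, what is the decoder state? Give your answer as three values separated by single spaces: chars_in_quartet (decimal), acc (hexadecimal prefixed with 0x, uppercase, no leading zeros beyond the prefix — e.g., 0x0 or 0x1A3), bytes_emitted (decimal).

Answer: 3 0x2D17A 0

Derivation:
After char 0 ('t'=45): chars_in_quartet=1 acc=0x2D bytes_emitted=0
After char 1 ('F'=5): chars_in_quartet=2 acc=0xB45 bytes_emitted=0
After char 2 ('6'=58): chars_in_quartet=3 acc=0x2D17A bytes_emitted=0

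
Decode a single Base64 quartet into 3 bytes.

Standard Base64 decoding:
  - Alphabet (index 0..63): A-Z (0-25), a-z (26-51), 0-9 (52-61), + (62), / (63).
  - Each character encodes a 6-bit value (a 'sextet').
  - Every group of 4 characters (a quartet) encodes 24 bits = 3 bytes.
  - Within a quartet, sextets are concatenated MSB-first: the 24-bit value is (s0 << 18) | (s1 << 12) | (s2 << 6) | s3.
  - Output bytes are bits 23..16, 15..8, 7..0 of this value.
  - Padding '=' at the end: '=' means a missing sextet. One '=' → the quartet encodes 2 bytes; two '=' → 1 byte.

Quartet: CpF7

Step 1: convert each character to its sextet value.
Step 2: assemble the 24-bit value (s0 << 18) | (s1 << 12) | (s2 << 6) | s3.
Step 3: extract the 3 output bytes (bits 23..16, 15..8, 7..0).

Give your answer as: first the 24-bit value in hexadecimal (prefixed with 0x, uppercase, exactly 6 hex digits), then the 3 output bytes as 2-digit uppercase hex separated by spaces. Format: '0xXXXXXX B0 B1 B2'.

Answer: 0x0A917B 0A 91 7B

Derivation:
Sextets: C=2, p=41, F=5, 7=59
24-bit: (2<<18) | (41<<12) | (5<<6) | 59
      = 0x080000 | 0x029000 | 0x000140 | 0x00003B
      = 0x0A917B
Bytes: (v>>16)&0xFF=0A, (v>>8)&0xFF=91, v&0xFF=7B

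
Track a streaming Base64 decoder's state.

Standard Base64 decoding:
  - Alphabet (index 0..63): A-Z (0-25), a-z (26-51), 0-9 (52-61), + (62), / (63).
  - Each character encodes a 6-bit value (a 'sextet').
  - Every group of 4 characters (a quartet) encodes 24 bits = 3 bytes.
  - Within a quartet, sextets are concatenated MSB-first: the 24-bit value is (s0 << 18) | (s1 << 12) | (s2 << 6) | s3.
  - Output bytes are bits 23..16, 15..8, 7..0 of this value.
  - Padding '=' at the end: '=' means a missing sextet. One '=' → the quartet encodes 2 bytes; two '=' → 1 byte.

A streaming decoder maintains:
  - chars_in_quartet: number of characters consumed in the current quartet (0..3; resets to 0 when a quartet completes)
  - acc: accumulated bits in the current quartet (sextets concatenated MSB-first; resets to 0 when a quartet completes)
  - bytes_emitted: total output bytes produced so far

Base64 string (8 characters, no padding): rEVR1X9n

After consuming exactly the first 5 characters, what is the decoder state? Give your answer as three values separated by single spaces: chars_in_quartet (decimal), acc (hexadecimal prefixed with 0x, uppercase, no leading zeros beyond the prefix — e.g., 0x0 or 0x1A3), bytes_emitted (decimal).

Answer: 1 0x35 3

Derivation:
After char 0 ('r'=43): chars_in_quartet=1 acc=0x2B bytes_emitted=0
After char 1 ('E'=4): chars_in_quartet=2 acc=0xAC4 bytes_emitted=0
After char 2 ('V'=21): chars_in_quartet=3 acc=0x2B115 bytes_emitted=0
After char 3 ('R'=17): chars_in_quartet=4 acc=0xAC4551 -> emit AC 45 51, reset; bytes_emitted=3
After char 4 ('1'=53): chars_in_quartet=1 acc=0x35 bytes_emitted=3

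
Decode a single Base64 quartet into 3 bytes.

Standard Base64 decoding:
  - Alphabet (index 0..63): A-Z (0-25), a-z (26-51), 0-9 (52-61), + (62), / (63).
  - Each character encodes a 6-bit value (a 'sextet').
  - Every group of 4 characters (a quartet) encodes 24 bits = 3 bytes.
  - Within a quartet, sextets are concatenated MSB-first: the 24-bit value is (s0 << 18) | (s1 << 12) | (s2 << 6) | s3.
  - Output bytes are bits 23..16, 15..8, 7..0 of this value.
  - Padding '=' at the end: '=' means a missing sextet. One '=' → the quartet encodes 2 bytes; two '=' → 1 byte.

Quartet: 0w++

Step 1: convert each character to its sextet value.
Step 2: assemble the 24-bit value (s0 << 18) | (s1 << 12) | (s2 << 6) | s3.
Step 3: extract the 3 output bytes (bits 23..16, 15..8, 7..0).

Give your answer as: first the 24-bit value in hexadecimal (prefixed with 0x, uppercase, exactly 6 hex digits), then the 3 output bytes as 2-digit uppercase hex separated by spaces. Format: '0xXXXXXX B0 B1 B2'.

Sextets: 0=52, w=48, +=62, +=62
24-bit: (52<<18) | (48<<12) | (62<<6) | 62
      = 0xD00000 | 0x030000 | 0x000F80 | 0x00003E
      = 0xD30FBE
Bytes: (v>>16)&0xFF=D3, (v>>8)&0xFF=0F, v&0xFF=BE

Answer: 0xD30FBE D3 0F BE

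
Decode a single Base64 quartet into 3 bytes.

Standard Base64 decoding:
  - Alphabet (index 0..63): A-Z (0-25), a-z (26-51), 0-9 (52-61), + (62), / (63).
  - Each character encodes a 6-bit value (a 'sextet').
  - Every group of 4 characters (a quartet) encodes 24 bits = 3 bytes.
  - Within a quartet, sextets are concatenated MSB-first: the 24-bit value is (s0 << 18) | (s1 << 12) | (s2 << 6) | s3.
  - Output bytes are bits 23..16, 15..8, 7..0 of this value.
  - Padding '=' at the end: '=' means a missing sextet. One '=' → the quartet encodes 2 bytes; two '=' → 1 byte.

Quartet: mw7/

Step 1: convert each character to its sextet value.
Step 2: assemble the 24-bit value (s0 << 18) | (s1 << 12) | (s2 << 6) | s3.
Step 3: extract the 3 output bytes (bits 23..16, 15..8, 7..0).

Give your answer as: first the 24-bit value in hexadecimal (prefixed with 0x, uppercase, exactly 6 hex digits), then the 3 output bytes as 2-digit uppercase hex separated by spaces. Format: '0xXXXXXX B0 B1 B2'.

Answer: 0x9B0EFF 9B 0E FF

Derivation:
Sextets: m=38, w=48, 7=59, /=63
24-bit: (38<<18) | (48<<12) | (59<<6) | 63
      = 0x980000 | 0x030000 | 0x000EC0 | 0x00003F
      = 0x9B0EFF
Bytes: (v>>16)&0xFF=9B, (v>>8)&0xFF=0E, v&0xFF=FF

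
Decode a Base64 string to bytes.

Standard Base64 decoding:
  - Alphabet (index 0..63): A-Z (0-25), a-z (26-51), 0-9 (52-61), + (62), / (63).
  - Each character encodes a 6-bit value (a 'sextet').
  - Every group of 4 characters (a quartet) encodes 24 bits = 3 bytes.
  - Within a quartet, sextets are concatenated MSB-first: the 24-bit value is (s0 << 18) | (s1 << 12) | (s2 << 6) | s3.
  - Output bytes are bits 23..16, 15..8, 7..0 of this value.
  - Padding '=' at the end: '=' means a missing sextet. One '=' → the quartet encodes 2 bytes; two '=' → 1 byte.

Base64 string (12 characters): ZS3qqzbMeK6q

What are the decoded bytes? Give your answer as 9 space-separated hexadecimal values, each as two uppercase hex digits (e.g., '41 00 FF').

Answer: 65 2D EA AB 36 CC 78 AE AA

Derivation:
After char 0 ('Z'=25): chars_in_quartet=1 acc=0x19 bytes_emitted=0
After char 1 ('S'=18): chars_in_quartet=2 acc=0x652 bytes_emitted=0
After char 2 ('3'=55): chars_in_quartet=3 acc=0x194B7 bytes_emitted=0
After char 3 ('q'=42): chars_in_quartet=4 acc=0x652DEA -> emit 65 2D EA, reset; bytes_emitted=3
After char 4 ('q'=42): chars_in_quartet=1 acc=0x2A bytes_emitted=3
After char 5 ('z'=51): chars_in_quartet=2 acc=0xAB3 bytes_emitted=3
After char 6 ('b'=27): chars_in_quartet=3 acc=0x2ACDB bytes_emitted=3
After char 7 ('M'=12): chars_in_quartet=4 acc=0xAB36CC -> emit AB 36 CC, reset; bytes_emitted=6
After char 8 ('e'=30): chars_in_quartet=1 acc=0x1E bytes_emitted=6
After char 9 ('K'=10): chars_in_quartet=2 acc=0x78A bytes_emitted=6
After char 10 ('6'=58): chars_in_quartet=3 acc=0x1E2BA bytes_emitted=6
After char 11 ('q'=42): chars_in_quartet=4 acc=0x78AEAA -> emit 78 AE AA, reset; bytes_emitted=9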